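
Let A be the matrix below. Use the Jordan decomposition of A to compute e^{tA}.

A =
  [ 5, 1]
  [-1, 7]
e^{tA} =
  [-t*exp(6*t) + exp(6*t), t*exp(6*t)]
  [-t*exp(6*t), t*exp(6*t) + exp(6*t)]

Strategy: write A = P · J · P⁻¹ where J is a Jordan canonical form, so e^{tA} = P · e^{tJ} · P⁻¹, and e^{tJ} can be computed block-by-block.

A has Jordan form
J =
  [6, 1]
  [0, 6]
(up to reordering of blocks).

Per-block formulas:
  For a 2×2 Jordan block J_2(6): exp(t · J_2(6)) = e^(6t)·(I + t·N), where N is the 2×2 nilpotent shift.

After assembling e^{tJ} and conjugating by P, we get:

e^{tA} =
  [-t*exp(6*t) + exp(6*t), t*exp(6*t)]
  [-t*exp(6*t), t*exp(6*t) + exp(6*t)]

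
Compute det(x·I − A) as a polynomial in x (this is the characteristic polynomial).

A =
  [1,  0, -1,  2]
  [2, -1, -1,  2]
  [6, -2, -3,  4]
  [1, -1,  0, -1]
x^4 + 4*x^3 + 6*x^2 + 4*x + 1

Expanding det(x·I − A) (e.g. by cofactor expansion or by noting that A is similar to its Jordan form J, which has the same characteristic polynomial as A) gives
  χ_A(x) = x^4 + 4*x^3 + 6*x^2 + 4*x + 1
which factors as (x + 1)^4. The eigenvalues (with algebraic multiplicities) are λ = -1 with multiplicity 4.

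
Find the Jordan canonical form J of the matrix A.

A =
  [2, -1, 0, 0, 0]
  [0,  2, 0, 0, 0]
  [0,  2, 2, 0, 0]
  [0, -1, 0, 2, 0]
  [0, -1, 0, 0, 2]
J_2(2) ⊕ J_1(2) ⊕ J_1(2) ⊕ J_1(2)

The characteristic polynomial is
  det(x·I − A) = x^5 - 10*x^4 + 40*x^3 - 80*x^2 + 80*x - 32 = (x - 2)^5

Eigenvalues and multiplicities (the geometric multiplicity of λ is n − rank(A − λI), which equals the number of Jordan blocks for λ):
  λ = 2: algebraic multiplicity = 5, geometric multiplicity = 4

Determining the block sizes for each eigenvalue:
  λ = 2: 4 blocks summing to 5 forces exactly one block of size 2 and the rest size 1 → block sizes [2, 1, 1, 1]

Assembling the blocks gives a Jordan form
J =
  [2, 1, 0, 0, 0]
  [0, 2, 0, 0, 0]
  [0, 0, 2, 0, 0]
  [0, 0, 0, 2, 0]
  [0, 0, 0, 0, 2]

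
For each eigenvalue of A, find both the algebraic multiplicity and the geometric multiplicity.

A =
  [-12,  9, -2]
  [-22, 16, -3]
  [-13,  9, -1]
λ = 1: alg = 3, geom = 1

Step 1 — factor the characteristic polynomial to read off the algebraic multiplicities:
  χ_A(x) = (x - 1)^3

Step 2 — compute geometric multiplicities via the rank-nullity identity g(λ) = n − rank(A − λI):
  rank(A − (1)·I) = 2, so dim ker(A − (1)·I) = n − 2 = 1

Summary:
  λ = 1: algebraic multiplicity = 3, geometric multiplicity = 1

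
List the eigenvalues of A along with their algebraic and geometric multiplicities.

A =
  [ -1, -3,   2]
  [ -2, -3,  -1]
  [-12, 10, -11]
λ = -5: alg = 3, geom = 1

Step 1 — factor the characteristic polynomial to read off the algebraic multiplicities:
  χ_A(x) = (x + 5)^3

Step 2 — compute geometric multiplicities via the rank-nullity identity g(λ) = n − rank(A − λI):
  rank(A − (-5)·I) = 2, so dim ker(A − (-5)·I) = n − 2 = 1

Summary:
  λ = -5: algebraic multiplicity = 3, geometric multiplicity = 1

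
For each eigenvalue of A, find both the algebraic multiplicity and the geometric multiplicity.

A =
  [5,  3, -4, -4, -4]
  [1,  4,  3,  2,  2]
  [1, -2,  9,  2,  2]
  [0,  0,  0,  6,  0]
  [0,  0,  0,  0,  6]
λ = 6: alg = 5, geom = 3

Step 1 — factor the characteristic polynomial to read off the algebraic multiplicities:
  χ_A(x) = (x - 6)^5

Step 2 — compute geometric multiplicities via the rank-nullity identity g(λ) = n − rank(A − λI):
  rank(A − (6)·I) = 2, so dim ker(A − (6)·I) = n − 2 = 3

Summary:
  λ = 6: algebraic multiplicity = 5, geometric multiplicity = 3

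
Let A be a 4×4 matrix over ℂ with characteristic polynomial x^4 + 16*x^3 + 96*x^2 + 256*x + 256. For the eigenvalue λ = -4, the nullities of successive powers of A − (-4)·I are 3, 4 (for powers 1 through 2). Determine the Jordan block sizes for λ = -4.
Block sizes for λ = -4: [2, 1, 1]

From the dimensions of kernels of powers, the number of Jordan blocks of size at least j is d_j − d_{j−1} where d_j = dim ker(N^j) (with d_0 = 0). Computing the differences gives [3, 1].
The number of blocks of size exactly k is (#blocks of size ≥ k) − (#blocks of size ≥ k + 1), so the partition is: 2 block(s) of size 1, 1 block(s) of size 2.
In nonincreasing order the block sizes are [2, 1, 1].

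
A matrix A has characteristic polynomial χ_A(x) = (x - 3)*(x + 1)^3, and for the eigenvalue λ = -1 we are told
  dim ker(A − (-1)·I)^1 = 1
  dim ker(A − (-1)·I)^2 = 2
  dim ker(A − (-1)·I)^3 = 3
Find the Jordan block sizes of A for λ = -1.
Block sizes for λ = -1: [3]

From the dimensions of kernels of powers, the number of Jordan blocks of size at least j is d_j − d_{j−1} where d_j = dim ker(N^j) (with d_0 = 0). Computing the differences gives [1, 1, 1].
The number of blocks of size exactly k is (#blocks of size ≥ k) − (#blocks of size ≥ k + 1), so the partition is: 1 block(s) of size 3.
In nonincreasing order the block sizes are [3].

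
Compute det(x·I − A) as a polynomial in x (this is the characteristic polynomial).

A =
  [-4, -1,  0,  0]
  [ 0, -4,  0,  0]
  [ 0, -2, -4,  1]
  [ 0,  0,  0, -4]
x^4 + 16*x^3 + 96*x^2 + 256*x + 256

Expanding det(x·I − A) (e.g. by cofactor expansion or by noting that A is similar to its Jordan form J, which has the same characteristic polynomial as A) gives
  χ_A(x) = x^4 + 16*x^3 + 96*x^2 + 256*x + 256
which factors as (x + 4)^4. The eigenvalues (with algebraic multiplicities) are λ = -4 with multiplicity 4.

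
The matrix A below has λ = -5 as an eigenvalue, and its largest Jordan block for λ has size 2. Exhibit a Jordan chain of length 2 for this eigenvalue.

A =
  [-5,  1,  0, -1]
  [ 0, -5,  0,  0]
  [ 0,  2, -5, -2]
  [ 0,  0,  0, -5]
A Jordan chain for λ = -5 of length 2:
v_1 = (1, 0, 2, 0)ᵀ
v_2 = (0, 1, 0, 0)ᵀ

Let N = A − (-5)·I. We want v_2 with N^2 v_2 = 0 but N^1 v_2 ≠ 0; then v_{j-1} := N · v_j for j = 2, …, 2.

Pick v_2 = (0, 1, 0, 0)ᵀ.
Then v_1 = N · v_2 = (1, 0, 2, 0)ᵀ.

Sanity check: (A − (-5)·I) v_1 = (0, 0, 0, 0)ᵀ = 0. ✓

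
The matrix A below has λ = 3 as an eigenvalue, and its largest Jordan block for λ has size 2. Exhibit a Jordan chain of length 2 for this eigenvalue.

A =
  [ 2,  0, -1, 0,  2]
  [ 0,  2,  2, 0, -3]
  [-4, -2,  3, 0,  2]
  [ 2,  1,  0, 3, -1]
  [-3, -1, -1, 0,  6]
A Jordan chain for λ = 3 of length 2:
v_1 = (0, -1, -2, 1, -1)ᵀ
v_2 = (0, 1, 0, 0, 0)ᵀ

Let N = A − (3)·I. We want v_2 with N^2 v_2 = 0 but N^1 v_2 ≠ 0; then v_{j-1} := N · v_j for j = 2, …, 2.

Pick v_2 = (0, 1, 0, 0, 0)ᵀ.
Then v_1 = N · v_2 = (0, -1, -2, 1, -1)ᵀ.

Sanity check: (A − (3)·I) v_1 = (0, 0, 0, 0, 0)ᵀ = 0. ✓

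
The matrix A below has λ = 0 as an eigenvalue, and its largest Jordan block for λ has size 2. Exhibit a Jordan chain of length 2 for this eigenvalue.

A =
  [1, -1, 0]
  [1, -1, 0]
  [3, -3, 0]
A Jordan chain for λ = 0 of length 2:
v_1 = (1, 1, 3)ᵀ
v_2 = (1, 0, 0)ᵀ

Let N = A − (0)·I. We want v_2 with N^2 v_2 = 0 but N^1 v_2 ≠ 0; then v_{j-1} := N · v_j for j = 2, …, 2.

Pick v_2 = (1, 0, 0)ᵀ.
Then v_1 = N · v_2 = (1, 1, 3)ᵀ.

Sanity check: (A − (0)·I) v_1 = (0, 0, 0)ᵀ = 0. ✓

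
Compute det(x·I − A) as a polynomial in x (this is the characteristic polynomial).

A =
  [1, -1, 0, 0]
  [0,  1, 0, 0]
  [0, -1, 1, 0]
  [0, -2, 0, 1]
x^4 - 4*x^3 + 6*x^2 - 4*x + 1

Expanding det(x·I − A) (e.g. by cofactor expansion or by noting that A is similar to its Jordan form J, which has the same characteristic polynomial as A) gives
  χ_A(x) = x^4 - 4*x^3 + 6*x^2 - 4*x + 1
which factors as (x - 1)^4. The eigenvalues (with algebraic multiplicities) are λ = 1 with multiplicity 4.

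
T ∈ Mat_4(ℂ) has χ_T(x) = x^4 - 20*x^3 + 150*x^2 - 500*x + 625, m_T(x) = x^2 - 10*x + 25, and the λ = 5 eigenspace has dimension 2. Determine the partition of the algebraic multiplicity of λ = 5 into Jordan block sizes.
Block sizes for λ = 5: [2, 2]

Step 1 — from the characteristic polynomial, algebraic multiplicity of λ = 5 is 4. From dim ker(T − (5)·I) = 2, there are exactly 2 Jordan blocks for λ = 5.
Step 2 — from the minimal polynomial, the factor (x − 5)^2 tells us the largest block for λ = 5 has size 2.
Step 3 — with total size 4, 2 blocks, and largest block 2, the block sizes (in nonincreasing order) are [2, 2].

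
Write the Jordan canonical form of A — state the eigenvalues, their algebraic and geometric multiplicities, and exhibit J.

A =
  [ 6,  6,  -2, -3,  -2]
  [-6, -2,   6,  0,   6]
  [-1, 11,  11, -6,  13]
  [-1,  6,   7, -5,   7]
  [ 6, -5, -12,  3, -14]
J_2(-2) ⊕ J_1(-2) ⊕ J_2(1)

The characteristic polynomial is
  det(x·I − A) = x^5 + 4*x^4 + x^3 - 10*x^2 - 4*x + 8 = (x - 1)^2*(x + 2)^3

Eigenvalues and multiplicities (the geometric multiplicity of λ is n − rank(A − λI), which equals the number of Jordan blocks for λ):
  λ = -2: algebraic multiplicity = 3, geometric multiplicity = 2
  λ = 1: algebraic multiplicity = 2, geometric multiplicity = 1

Determining the block sizes for each eigenvalue:
  λ = -2: 2 blocks summing to 3 forces exactly one block of size 2 and the rest size 1 → block sizes [2, 1]
  λ = 1: one block (gm = 1), so the single block has size am = 2 → block sizes [2]

Assembling the blocks gives a Jordan form
J =
  [-2,  1,  0, 0, 0]
  [ 0, -2,  0, 0, 0]
  [ 0,  0, -2, 0, 0]
  [ 0,  0,  0, 1, 1]
  [ 0,  0,  0, 0, 1]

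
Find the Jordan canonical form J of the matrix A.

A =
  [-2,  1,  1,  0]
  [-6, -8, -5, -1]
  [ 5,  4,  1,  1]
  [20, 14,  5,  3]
J_2(-3) ⊕ J_2(0)

The characteristic polynomial is
  det(x·I − A) = x^4 + 6*x^3 + 9*x^2 = x^2*(x + 3)^2

Eigenvalues and multiplicities (the geometric multiplicity of λ is n − rank(A − λI), which equals the number of Jordan blocks for λ):
  λ = -3: algebraic multiplicity = 2, geometric multiplicity = 1
  λ = 0: algebraic multiplicity = 2, geometric multiplicity = 1

Determining the block sizes for each eigenvalue:
  λ = -3: one block (gm = 1), so the single block has size am = 2 → block sizes [2]
  λ = 0: one block (gm = 1), so the single block has size am = 2 → block sizes [2]

Assembling the blocks gives a Jordan form
J =
  [-3,  1, 0, 0]
  [ 0, -3, 0, 0]
  [ 0,  0, 0, 1]
  [ 0,  0, 0, 0]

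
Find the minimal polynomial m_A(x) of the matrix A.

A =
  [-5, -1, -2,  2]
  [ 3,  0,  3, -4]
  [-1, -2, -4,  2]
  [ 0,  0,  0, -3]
x^3 + 9*x^2 + 27*x + 27

The characteristic polynomial is χ_A(x) = (x + 3)^4, so the eigenvalues are known. The minimal polynomial is
  m_A(x) = Π_λ (x − λ)^{k_λ}
where k_λ is the size of the *largest* Jordan block for λ (equivalently, the smallest k with (A − λI)^k v = 0 for every generalised eigenvector v of λ).

  λ = -3: largest Jordan block has size 3, contributing (x + 3)^3

So m_A(x) = (x + 3)^3 = x^3 + 9*x^2 + 27*x + 27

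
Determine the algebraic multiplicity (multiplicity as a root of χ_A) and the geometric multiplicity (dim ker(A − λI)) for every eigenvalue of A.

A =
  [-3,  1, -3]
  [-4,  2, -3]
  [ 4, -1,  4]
λ = 1: alg = 3, geom = 2

Step 1 — factor the characteristic polynomial to read off the algebraic multiplicities:
  χ_A(x) = (x - 1)^3

Step 2 — compute geometric multiplicities via the rank-nullity identity g(λ) = n − rank(A − λI):
  rank(A − (1)·I) = 1, so dim ker(A − (1)·I) = n − 1 = 2

Summary:
  λ = 1: algebraic multiplicity = 3, geometric multiplicity = 2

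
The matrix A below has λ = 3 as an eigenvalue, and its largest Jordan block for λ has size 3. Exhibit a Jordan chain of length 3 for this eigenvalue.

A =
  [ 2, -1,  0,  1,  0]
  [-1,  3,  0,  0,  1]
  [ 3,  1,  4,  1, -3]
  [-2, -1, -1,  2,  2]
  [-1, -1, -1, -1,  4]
A Jordan chain for λ = 3 of length 3:
v_1 = (-1, -1, 3, -2, -1)ᵀ
v_2 = (0, 0, 1, -1, -1)ᵀ
v_3 = (0, 0, 1, 0, 0)ᵀ

Let N = A − (3)·I. We want v_3 with N^3 v_3 = 0 but N^2 v_3 ≠ 0; then v_{j-1} := N · v_j for j = 3, …, 2.

Pick v_3 = (0, 0, 1, 0, 0)ᵀ.
Then v_2 = N · v_3 = (0, 0, 1, -1, -1)ᵀ.
Then v_1 = N · v_2 = (-1, -1, 3, -2, -1)ᵀ.

Sanity check: (A − (3)·I) v_1 = (0, 0, 0, 0, 0)ᵀ = 0. ✓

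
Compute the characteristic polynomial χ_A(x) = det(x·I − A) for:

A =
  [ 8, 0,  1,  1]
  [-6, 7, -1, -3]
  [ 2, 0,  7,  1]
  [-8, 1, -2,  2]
x^4 - 24*x^3 + 216*x^2 - 864*x + 1296

Expanding det(x·I − A) (e.g. by cofactor expansion or by noting that A is similar to its Jordan form J, which has the same characteristic polynomial as A) gives
  χ_A(x) = x^4 - 24*x^3 + 216*x^2 - 864*x + 1296
which factors as (x - 6)^4. The eigenvalues (with algebraic multiplicities) are λ = 6 with multiplicity 4.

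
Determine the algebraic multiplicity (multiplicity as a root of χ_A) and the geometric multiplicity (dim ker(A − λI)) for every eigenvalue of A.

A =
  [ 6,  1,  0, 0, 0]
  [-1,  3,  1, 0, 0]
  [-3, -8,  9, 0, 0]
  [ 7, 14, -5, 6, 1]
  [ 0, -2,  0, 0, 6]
λ = 6: alg = 5, geom = 2

Step 1 — factor the characteristic polynomial to read off the algebraic multiplicities:
  χ_A(x) = (x - 6)^5

Step 2 — compute geometric multiplicities via the rank-nullity identity g(λ) = n − rank(A − λI):
  rank(A − (6)·I) = 3, so dim ker(A − (6)·I) = n − 3 = 2

Summary:
  λ = 6: algebraic multiplicity = 5, geometric multiplicity = 2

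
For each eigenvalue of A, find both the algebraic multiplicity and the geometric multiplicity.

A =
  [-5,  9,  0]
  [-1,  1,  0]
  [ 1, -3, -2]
λ = -2: alg = 3, geom = 2

Step 1 — factor the characteristic polynomial to read off the algebraic multiplicities:
  χ_A(x) = (x + 2)^3

Step 2 — compute geometric multiplicities via the rank-nullity identity g(λ) = n − rank(A − λI):
  rank(A − (-2)·I) = 1, so dim ker(A − (-2)·I) = n − 1 = 2

Summary:
  λ = -2: algebraic multiplicity = 3, geometric multiplicity = 2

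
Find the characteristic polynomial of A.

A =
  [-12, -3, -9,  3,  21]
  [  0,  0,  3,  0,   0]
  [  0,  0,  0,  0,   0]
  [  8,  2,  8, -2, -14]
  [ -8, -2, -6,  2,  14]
x^5

Expanding det(x·I − A) (e.g. by cofactor expansion or by noting that A is similar to its Jordan form J, which has the same characteristic polynomial as A) gives
  χ_A(x) = x^5
which factors as x^5. The eigenvalues (with algebraic multiplicities) are λ = 0 with multiplicity 5.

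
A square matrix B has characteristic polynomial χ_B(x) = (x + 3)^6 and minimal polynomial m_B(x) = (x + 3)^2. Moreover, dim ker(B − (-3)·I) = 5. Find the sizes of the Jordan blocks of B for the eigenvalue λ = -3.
Block sizes for λ = -3: [2, 1, 1, 1, 1]

Step 1 — from the characteristic polynomial, algebraic multiplicity of λ = -3 is 6. From dim ker(B − (-3)·I) = 5, there are exactly 5 Jordan blocks for λ = -3.
Step 2 — from the minimal polynomial, the factor (x + 3)^2 tells us the largest block for λ = -3 has size 2.
Step 3 — with total size 6, 5 blocks, and largest block 2, the block sizes (in nonincreasing order) are [2, 1, 1, 1, 1].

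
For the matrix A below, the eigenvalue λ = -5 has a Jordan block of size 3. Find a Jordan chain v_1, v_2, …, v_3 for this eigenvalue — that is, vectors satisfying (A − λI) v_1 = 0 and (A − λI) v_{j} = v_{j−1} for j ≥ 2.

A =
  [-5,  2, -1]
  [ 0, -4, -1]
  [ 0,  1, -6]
A Jordan chain for λ = -5 of length 3:
v_1 = (1, 0, 0)ᵀ
v_2 = (2, 1, 1)ᵀ
v_3 = (0, 1, 0)ᵀ

Let N = A − (-5)·I. We want v_3 with N^3 v_3 = 0 but N^2 v_3 ≠ 0; then v_{j-1} := N · v_j for j = 3, …, 2.

Pick v_3 = (0, 1, 0)ᵀ.
Then v_2 = N · v_3 = (2, 1, 1)ᵀ.
Then v_1 = N · v_2 = (1, 0, 0)ᵀ.

Sanity check: (A − (-5)·I) v_1 = (0, 0, 0)ᵀ = 0. ✓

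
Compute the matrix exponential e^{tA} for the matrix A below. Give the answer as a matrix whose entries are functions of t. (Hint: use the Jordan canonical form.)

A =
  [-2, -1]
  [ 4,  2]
e^{tA} =
  [1 - 2*t, -t]
  [4*t, 2*t + 1]

Strategy: write A = P · J · P⁻¹ where J is a Jordan canonical form, so e^{tA} = P · e^{tJ} · P⁻¹, and e^{tJ} can be computed block-by-block.

A has Jordan form
J =
  [0, 1]
  [0, 0]
(up to reordering of blocks).

Per-block formulas:
  For a 2×2 Jordan block J_2(0): exp(t · J_2(0)) = e^(0t)·(I + t·N), where N is the 2×2 nilpotent shift.

After assembling e^{tJ} and conjugating by P, we get:

e^{tA} =
  [1 - 2*t, -t]
  [4*t, 2*t + 1]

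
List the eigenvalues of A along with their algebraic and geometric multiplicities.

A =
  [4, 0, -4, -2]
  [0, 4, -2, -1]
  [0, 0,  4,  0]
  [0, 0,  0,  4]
λ = 4: alg = 4, geom = 3

Step 1 — factor the characteristic polynomial to read off the algebraic multiplicities:
  χ_A(x) = (x - 4)^4

Step 2 — compute geometric multiplicities via the rank-nullity identity g(λ) = n − rank(A − λI):
  rank(A − (4)·I) = 1, so dim ker(A − (4)·I) = n − 1 = 3

Summary:
  λ = 4: algebraic multiplicity = 4, geometric multiplicity = 3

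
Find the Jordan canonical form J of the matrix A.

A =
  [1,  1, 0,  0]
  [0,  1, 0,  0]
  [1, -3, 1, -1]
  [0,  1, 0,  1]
J_2(1) ⊕ J_2(1)

The characteristic polynomial is
  det(x·I − A) = x^4 - 4*x^3 + 6*x^2 - 4*x + 1 = (x - 1)^4

Eigenvalues and multiplicities (the geometric multiplicity of λ is n − rank(A − λI), which equals the number of Jordan blocks for λ):
  λ = 1: algebraic multiplicity = 4, geometric multiplicity = 2

Determining the block sizes for each eigenvalue:
  λ = 1: with am = 4 and gm = 2, the partition is not yet determined (e.g. several partitions of 4 into 2 parts exist). Let N = A − (1)·I. Computing rank(N^1) = 2, rank(N^2) = 0; the number of blocks of size ≥ j is rank(N^{j−1}) − rank(N^j), giving [2, 2]. So we have 2 block(s) of size 2 → block sizes [2, 2]

Assembling the blocks gives a Jordan form
J =
  [1, 1, 0, 0]
  [0, 1, 0, 0]
  [0, 0, 1, 1]
  [0, 0, 0, 1]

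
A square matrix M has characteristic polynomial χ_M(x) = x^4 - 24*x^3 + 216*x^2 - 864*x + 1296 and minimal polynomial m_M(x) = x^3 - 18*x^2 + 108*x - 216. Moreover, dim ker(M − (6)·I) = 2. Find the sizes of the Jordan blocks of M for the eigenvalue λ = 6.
Block sizes for λ = 6: [3, 1]

Step 1 — from the characteristic polynomial, algebraic multiplicity of λ = 6 is 4. From dim ker(M − (6)·I) = 2, there are exactly 2 Jordan blocks for λ = 6.
Step 2 — from the minimal polynomial, the factor (x − 6)^3 tells us the largest block for λ = 6 has size 3.
Step 3 — with total size 4, 2 blocks, and largest block 3, the block sizes (in nonincreasing order) are [3, 1].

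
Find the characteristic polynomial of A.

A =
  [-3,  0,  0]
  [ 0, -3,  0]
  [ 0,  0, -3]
x^3 + 9*x^2 + 27*x + 27

Expanding det(x·I − A) (e.g. by cofactor expansion or by noting that A is similar to its Jordan form J, which has the same characteristic polynomial as A) gives
  χ_A(x) = x^3 + 9*x^2 + 27*x + 27
which factors as (x + 3)^3. The eigenvalues (with algebraic multiplicities) are λ = -3 with multiplicity 3.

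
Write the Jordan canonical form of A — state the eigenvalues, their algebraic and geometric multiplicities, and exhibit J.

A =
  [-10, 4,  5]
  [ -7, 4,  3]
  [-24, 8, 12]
J_3(2)

The characteristic polynomial is
  det(x·I − A) = x^3 - 6*x^2 + 12*x - 8 = (x - 2)^3

Eigenvalues and multiplicities (the geometric multiplicity of λ is n − rank(A − λI), which equals the number of Jordan blocks for λ):
  λ = 2: algebraic multiplicity = 3, geometric multiplicity = 1

Determining the block sizes for each eigenvalue:
  λ = 2: one block (gm = 1), so the single block has size am = 3 → block sizes [3]

Assembling the blocks gives a Jordan form
J =
  [2, 1, 0]
  [0, 2, 1]
  [0, 0, 2]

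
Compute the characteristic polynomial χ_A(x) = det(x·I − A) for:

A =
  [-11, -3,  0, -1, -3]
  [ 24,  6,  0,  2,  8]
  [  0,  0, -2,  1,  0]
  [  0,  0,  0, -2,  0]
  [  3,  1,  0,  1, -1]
x^5 + 10*x^4 + 40*x^3 + 80*x^2 + 80*x + 32

Expanding det(x·I − A) (e.g. by cofactor expansion or by noting that A is similar to its Jordan form J, which has the same characteristic polynomial as A) gives
  χ_A(x) = x^5 + 10*x^4 + 40*x^3 + 80*x^2 + 80*x + 32
which factors as (x + 2)^5. The eigenvalues (with algebraic multiplicities) are λ = -2 with multiplicity 5.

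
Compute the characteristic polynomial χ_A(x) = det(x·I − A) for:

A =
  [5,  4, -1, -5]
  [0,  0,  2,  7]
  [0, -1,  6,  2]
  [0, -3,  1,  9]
x^4 - 20*x^3 + 150*x^2 - 500*x + 625

Expanding det(x·I − A) (e.g. by cofactor expansion or by noting that A is similar to its Jordan form J, which has the same characteristic polynomial as A) gives
  χ_A(x) = x^4 - 20*x^3 + 150*x^2 - 500*x + 625
which factors as (x - 5)^4. The eigenvalues (with algebraic multiplicities) are λ = 5 with multiplicity 4.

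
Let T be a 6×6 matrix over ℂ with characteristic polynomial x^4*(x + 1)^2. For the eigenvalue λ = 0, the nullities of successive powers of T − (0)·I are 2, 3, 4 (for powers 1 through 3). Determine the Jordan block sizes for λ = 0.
Block sizes for λ = 0: [3, 1]

From the dimensions of kernels of powers, the number of Jordan blocks of size at least j is d_j − d_{j−1} where d_j = dim ker(N^j) (with d_0 = 0). Computing the differences gives [2, 1, 1].
The number of blocks of size exactly k is (#blocks of size ≥ k) − (#blocks of size ≥ k + 1), so the partition is: 1 block(s) of size 1, 1 block(s) of size 3.
In nonincreasing order the block sizes are [3, 1].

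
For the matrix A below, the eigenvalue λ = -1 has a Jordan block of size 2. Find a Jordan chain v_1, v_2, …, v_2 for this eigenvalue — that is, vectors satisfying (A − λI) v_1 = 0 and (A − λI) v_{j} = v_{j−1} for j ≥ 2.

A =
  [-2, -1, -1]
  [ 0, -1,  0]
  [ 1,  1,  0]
A Jordan chain for λ = -1 of length 2:
v_1 = (-1, 0, 1)ᵀ
v_2 = (1, 0, 0)ᵀ

Let N = A − (-1)·I. We want v_2 with N^2 v_2 = 0 but N^1 v_2 ≠ 0; then v_{j-1} := N · v_j for j = 2, …, 2.

Pick v_2 = (1, 0, 0)ᵀ.
Then v_1 = N · v_2 = (-1, 0, 1)ᵀ.

Sanity check: (A − (-1)·I) v_1 = (0, 0, 0)ᵀ = 0. ✓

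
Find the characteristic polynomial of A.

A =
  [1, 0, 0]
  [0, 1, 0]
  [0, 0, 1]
x^3 - 3*x^2 + 3*x - 1

Expanding det(x·I − A) (e.g. by cofactor expansion or by noting that A is similar to its Jordan form J, which has the same characteristic polynomial as A) gives
  χ_A(x) = x^3 - 3*x^2 + 3*x - 1
which factors as (x - 1)^3. The eigenvalues (with algebraic multiplicities) are λ = 1 with multiplicity 3.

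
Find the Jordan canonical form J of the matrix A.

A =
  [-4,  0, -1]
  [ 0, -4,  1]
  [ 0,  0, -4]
J_2(-4) ⊕ J_1(-4)

The characteristic polynomial is
  det(x·I − A) = x^3 + 12*x^2 + 48*x + 64 = (x + 4)^3

Eigenvalues and multiplicities (the geometric multiplicity of λ is n − rank(A − λI), which equals the number of Jordan blocks for λ):
  λ = -4: algebraic multiplicity = 3, geometric multiplicity = 2

Determining the block sizes for each eigenvalue:
  λ = -4: 2 blocks summing to 3 forces exactly one block of size 2 and the rest size 1 → block sizes [2, 1]

Assembling the blocks gives a Jordan form
J =
  [-4,  1,  0]
  [ 0, -4,  0]
  [ 0,  0, -4]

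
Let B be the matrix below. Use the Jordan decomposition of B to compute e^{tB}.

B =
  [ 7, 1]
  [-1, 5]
e^{tB} =
  [t*exp(6*t) + exp(6*t), t*exp(6*t)]
  [-t*exp(6*t), -t*exp(6*t) + exp(6*t)]

Strategy: write B = P · J · P⁻¹ where J is a Jordan canonical form, so e^{tB} = P · e^{tJ} · P⁻¹, and e^{tJ} can be computed block-by-block.

B has Jordan form
J =
  [6, 1]
  [0, 6]
(up to reordering of blocks).

Per-block formulas:
  For a 2×2 Jordan block J_2(6): exp(t · J_2(6)) = e^(6t)·(I + t·N), where N is the 2×2 nilpotent shift.

After assembling e^{tJ} and conjugating by P, we get:

e^{tB} =
  [t*exp(6*t) + exp(6*t), t*exp(6*t)]
  [-t*exp(6*t), -t*exp(6*t) + exp(6*t)]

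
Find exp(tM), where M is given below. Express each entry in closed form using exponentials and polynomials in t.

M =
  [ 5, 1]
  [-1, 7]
e^{tM} =
  [-t*exp(6*t) + exp(6*t), t*exp(6*t)]
  [-t*exp(6*t), t*exp(6*t) + exp(6*t)]

Strategy: write M = P · J · P⁻¹ where J is a Jordan canonical form, so e^{tM} = P · e^{tJ} · P⁻¹, and e^{tJ} can be computed block-by-block.

M has Jordan form
J =
  [6, 1]
  [0, 6]
(up to reordering of blocks).

Per-block formulas:
  For a 2×2 Jordan block J_2(6): exp(t · J_2(6)) = e^(6t)·(I + t·N), where N is the 2×2 nilpotent shift.

After assembling e^{tJ} and conjugating by P, we get:

e^{tM} =
  [-t*exp(6*t) + exp(6*t), t*exp(6*t)]
  [-t*exp(6*t), t*exp(6*t) + exp(6*t)]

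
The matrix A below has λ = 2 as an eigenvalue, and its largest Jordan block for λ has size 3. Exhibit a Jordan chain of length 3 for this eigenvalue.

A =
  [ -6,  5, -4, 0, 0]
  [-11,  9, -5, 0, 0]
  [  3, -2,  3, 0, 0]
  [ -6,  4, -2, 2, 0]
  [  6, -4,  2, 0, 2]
A Jordan chain for λ = 2 of length 3:
v_1 = (-3, -4, 1, -2, 2)ᵀ
v_2 = (-8, -11, 3, -6, 6)ᵀ
v_3 = (1, 0, 0, 0, 0)ᵀ

Let N = A − (2)·I. We want v_3 with N^3 v_3 = 0 but N^2 v_3 ≠ 0; then v_{j-1} := N · v_j for j = 3, …, 2.

Pick v_3 = (1, 0, 0, 0, 0)ᵀ.
Then v_2 = N · v_3 = (-8, -11, 3, -6, 6)ᵀ.
Then v_1 = N · v_2 = (-3, -4, 1, -2, 2)ᵀ.

Sanity check: (A − (2)·I) v_1 = (0, 0, 0, 0, 0)ᵀ = 0. ✓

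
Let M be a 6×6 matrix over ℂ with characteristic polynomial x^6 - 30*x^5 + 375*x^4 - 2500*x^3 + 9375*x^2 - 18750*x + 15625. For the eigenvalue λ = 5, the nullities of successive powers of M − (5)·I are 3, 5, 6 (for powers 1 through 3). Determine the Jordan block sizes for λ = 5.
Block sizes for λ = 5: [3, 2, 1]

From the dimensions of kernels of powers, the number of Jordan blocks of size at least j is d_j − d_{j−1} where d_j = dim ker(N^j) (with d_0 = 0). Computing the differences gives [3, 2, 1].
The number of blocks of size exactly k is (#blocks of size ≥ k) − (#blocks of size ≥ k + 1), so the partition is: 1 block(s) of size 1, 1 block(s) of size 2, 1 block(s) of size 3.
In nonincreasing order the block sizes are [3, 2, 1].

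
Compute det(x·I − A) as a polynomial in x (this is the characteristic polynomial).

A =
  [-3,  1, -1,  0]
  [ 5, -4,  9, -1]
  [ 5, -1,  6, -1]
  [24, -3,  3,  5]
x^4 - 4*x^3 - 26*x^2 + 60*x + 225

Expanding det(x·I − A) (e.g. by cofactor expansion or by noting that A is similar to its Jordan form J, which has the same characteristic polynomial as A) gives
  χ_A(x) = x^4 - 4*x^3 - 26*x^2 + 60*x + 225
which factors as (x - 5)^2*(x + 3)^2. The eigenvalues (with algebraic multiplicities) are λ = -3 with multiplicity 2, λ = 5 with multiplicity 2.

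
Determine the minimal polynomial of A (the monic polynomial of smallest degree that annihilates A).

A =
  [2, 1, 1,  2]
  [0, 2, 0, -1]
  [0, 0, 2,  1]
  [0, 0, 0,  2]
x^2 - 4*x + 4

The characteristic polynomial is χ_A(x) = (x - 2)^4, so the eigenvalues are known. The minimal polynomial is
  m_A(x) = Π_λ (x − λ)^{k_λ}
where k_λ is the size of the *largest* Jordan block for λ (equivalently, the smallest k with (A − λI)^k v = 0 for every generalised eigenvector v of λ).

  λ = 2: largest Jordan block has size 2, contributing (x − 2)^2

So m_A(x) = (x - 2)^2 = x^2 - 4*x + 4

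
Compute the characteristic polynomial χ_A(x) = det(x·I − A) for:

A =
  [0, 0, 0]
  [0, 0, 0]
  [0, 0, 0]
x^3

Expanding det(x·I − A) (e.g. by cofactor expansion or by noting that A is similar to its Jordan form J, which has the same characteristic polynomial as A) gives
  χ_A(x) = x^3
which factors as x^3. The eigenvalues (with algebraic multiplicities) are λ = 0 with multiplicity 3.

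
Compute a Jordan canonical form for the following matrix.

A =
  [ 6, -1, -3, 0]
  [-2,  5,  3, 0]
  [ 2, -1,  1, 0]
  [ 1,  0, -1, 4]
J_2(4) ⊕ J_2(4)

The characteristic polynomial is
  det(x·I − A) = x^4 - 16*x^3 + 96*x^2 - 256*x + 256 = (x - 4)^4

Eigenvalues and multiplicities (the geometric multiplicity of λ is n − rank(A − λI), which equals the number of Jordan blocks for λ):
  λ = 4: algebraic multiplicity = 4, geometric multiplicity = 2

Determining the block sizes for each eigenvalue:
  λ = 4: with am = 4 and gm = 2, the partition is not yet determined (e.g. several partitions of 4 into 2 parts exist). Let N = A − (4)·I. Computing rank(N^1) = 2, rank(N^2) = 0; the number of blocks of size ≥ j is rank(N^{j−1}) − rank(N^j), giving [2, 2]. So we have 2 block(s) of size 2 → block sizes [2, 2]

Assembling the blocks gives a Jordan form
J =
  [4, 1, 0, 0]
  [0, 4, 0, 0]
  [0, 0, 4, 1]
  [0, 0, 0, 4]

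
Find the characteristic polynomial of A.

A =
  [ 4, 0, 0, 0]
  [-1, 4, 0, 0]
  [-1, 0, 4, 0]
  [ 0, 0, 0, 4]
x^4 - 16*x^3 + 96*x^2 - 256*x + 256

Expanding det(x·I − A) (e.g. by cofactor expansion or by noting that A is similar to its Jordan form J, which has the same characteristic polynomial as A) gives
  χ_A(x) = x^4 - 16*x^3 + 96*x^2 - 256*x + 256
which factors as (x - 4)^4. The eigenvalues (with algebraic multiplicities) are λ = 4 with multiplicity 4.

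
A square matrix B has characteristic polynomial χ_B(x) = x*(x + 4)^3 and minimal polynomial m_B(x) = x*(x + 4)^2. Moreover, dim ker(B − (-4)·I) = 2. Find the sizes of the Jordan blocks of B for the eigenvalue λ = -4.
Block sizes for λ = -4: [2, 1]

Step 1 — from the characteristic polynomial, algebraic multiplicity of λ = -4 is 3. From dim ker(B − (-4)·I) = 2, there are exactly 2 Jordan blocks for λ = -4.
Step 2 — from the minimal polynomial, the factor (x + 4)^2 tells us the largest block for λ = -4 has size 2.
Step 3 — with total size 3, 2 blocks, and largest block 2, the block sizes (in nonincreasing order) are [2, 1].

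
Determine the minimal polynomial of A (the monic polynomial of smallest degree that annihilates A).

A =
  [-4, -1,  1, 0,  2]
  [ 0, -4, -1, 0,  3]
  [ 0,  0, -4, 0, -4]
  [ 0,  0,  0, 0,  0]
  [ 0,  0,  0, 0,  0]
x^4 + 12*x^3 + 48*x^2 + 64*x

The characteristic polynomial is χ_A(x) = x^2*(x + 4)^3, so the eigenvalues are known. The minimal polynomial is
  m_A(x) = Π_λ (x − λ)^{k_λ}
where k_λ is the size of the *largest* Jordan block for λ (equivalently, the smallest k with (A − λI)^k v = 0 for every generalised eigenvector v of λ).

  λ = -4: largest Jordan block has size 3, contributing (x + 4)^3
  λ = 0: largest Jordan block has size 1, contributing (x − 0)

So m_A(x) = x*(x + 4)^3 = x^4 + 12*x^3 + 48*x^2 + 64*x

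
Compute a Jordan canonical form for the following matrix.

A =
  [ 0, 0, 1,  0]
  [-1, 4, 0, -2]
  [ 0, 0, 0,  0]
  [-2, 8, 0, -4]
J_3(0) ⊕ J_1(0)

The characteristic polynomial is
  det(x·I − A) = x^4

Eigenvalues and multiplicities (the geometric multiplicity of λ is n − rank(A − λI), which equals the number of Jordan blocks for λ):
  λ = 0: algebraic multiplicity = 4, geometric multiplicity = 2

Determining the block sizes for each eigenvalue:
  λ = 0: with am = 4 and gm = 2, the partition is not yet determined (e.g. several partitions of 4 into 2 parts exist). Let N = A − (0)·I. Computing rank(N^1) = 2, rank(N^2) = 1, rank(N^3) = 0; the number of blocks of size ≥ j is rank(N^{j−1}) − rank(N^j), giving [2, 1, 1]. So we have 1 block(s) of size 3, 1 block(s) of size 1 → block sizes [3, 1]

Assembling the blocks gives a Jordan form
J =
  [0, 1, 0, 0]
  [0, 0, 1, 0]
  [0, 0, 0, 0]
  [0, 0, 0, 0]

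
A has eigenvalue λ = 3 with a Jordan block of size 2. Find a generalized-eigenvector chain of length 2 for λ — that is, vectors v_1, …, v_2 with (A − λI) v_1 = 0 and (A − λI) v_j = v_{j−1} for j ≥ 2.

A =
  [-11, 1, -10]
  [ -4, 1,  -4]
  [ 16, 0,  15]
A Jordan chain for λ = 3 of length 2:
v_1 = (-12, -8, 16)ᵀ
v_2 = (1, 2, 0)ᵀ

Let N = A − (3)·I. We want v_2 with N^2 v_2 = 0 but N^1 v_2 ≠ 0; then v_{j-1} := N · v_j for j = 2, …, 2.

Pick v_2 = (1, 2, 0)ᵀ.
Then v_1 = N · v_2 = (-12, -8, 16)ᵀ.

Sanity check: (A − (3)·I) v_1 = (0, 0, 0)ᵀ = 0. ✓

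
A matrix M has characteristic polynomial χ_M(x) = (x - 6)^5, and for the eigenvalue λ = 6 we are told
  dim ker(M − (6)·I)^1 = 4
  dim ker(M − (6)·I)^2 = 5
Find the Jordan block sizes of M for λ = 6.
Block sizes for λ = 6: [2, 1, 1, 1]

From the dimensions of kernels of powers, the number of Jordan blocks of size at least j is d_j − d_{j−1} where d_j = dim ker(N^j) (with d_0 = 0). Computing the differences gives [4, 1].
The number of blocks of size exactly k is (#blocks of size ≥ k) − (#blocks of size ≥ k + 1), so the partition is: 3 block(s) of size 1, 1 block(s) of size 2.
In nonincreasing order the block sizes are [2, 1, 1, 1].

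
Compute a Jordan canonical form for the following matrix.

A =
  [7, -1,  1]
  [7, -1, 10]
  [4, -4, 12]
J_3(6)

The characteristic polynomial is
  det(x·I − A) = x^3 - 18*x^2 + 108*x - 216 = (x - 6)^3

Eigenvalues and multiplicities (the geometric multiplicity of λ is n − rank(A − λI), which equals the number of Jordan blocks for λ):
  λ = 6: algebraic multiplicity = 3, geometric multiplicity = 1

Determining the block sizes for each eigenvalue:
  λ = 6: one block (gm = 1), so the single block has size am = 3 → block sizes [3]

Assembling the blocks gives a Jordan form
J =
  [6, 1, 0]
  [0, 6, 1]
  [0, 0, 6]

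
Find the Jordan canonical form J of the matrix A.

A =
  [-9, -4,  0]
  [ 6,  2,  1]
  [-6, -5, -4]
J_1(-5) ⊕ J_2(-3)

The characteristic polynomial is
  det(x·I − A) = x^3 + 11*x^2 + 39*x + 45 = (x + 3)^2*(x + 5)

Eigenvalues and multiplicities (the geometric multiplicity of λ is n − rank(A − λI), which equals the number of Jordan blocks for λ):
  λ = -5: algebraic multiplicity = 1, geometric multiplicity = 1
  λ = -3: algebraic multiplicity = 2, geometric multiplicity = 1

Determining the block sizes for each eigenvalue:
  λ = -5: one block (gm = 1), so the single block has size am = 1 → block sizes [1]
  λ = -3: one block (gm = 1), so the single block has size am = 2 → block sizes [2]

Assembling the blocks gives a Jordan form
J =
  [-5,  0,  0]
  [ 0, -3,  1]
  [ 0,  0, -3]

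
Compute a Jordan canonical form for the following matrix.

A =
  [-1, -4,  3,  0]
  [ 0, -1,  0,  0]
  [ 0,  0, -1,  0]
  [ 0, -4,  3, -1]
J_2(-1) ⊕ J_1(-1) ⊕ J_1(-1)

The characteristic polynomial is
  det(x·I − A) = x^4 + 4*x^3 + 6*x^2 + 4*x + 1 = (x + 1)^4

Eigenvalues and multiplicities (the geometric multiplicity of λ is n − rank(A − λI), which equals the number of Jordan blocks for λ):
  λ = -1: algebraic multiplicity = 4, geometric multiplicity = 3

Determining the block sizes for each eigenvalue:
  λ = -1: 3 blocks summing to 4 forces exactly one block of size 2 and the rest size 1 → block sizes [2, 1, 1]

Assembling the blocks gives a Jordan form
J =
  [-1,  1,  0,  0]
  [ 0, -1,  0,  0]
  [ 0,  0, -1,  0]
  [ 0,  0,  0, -1]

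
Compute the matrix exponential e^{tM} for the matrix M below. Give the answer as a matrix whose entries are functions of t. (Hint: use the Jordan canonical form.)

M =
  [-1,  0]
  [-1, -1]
e^{tM} =
  [exp(-t), 0]
  [-t*exp(-t), exp(-t)]

Strategy: write M = P · J · P⁻¹ where J is a Jordan canonical form, so e^{tM} = P · e^{tJ} · P⁻¹, and e^{tJ} can be computed block-by-block.

M has Jordan form
J =
  [-1,  1]
  [ 0, -1]
(up to reordering of blocks).

Per-block formulas:
  For a 2×2 Jordan block J_2(-1): exp(t · J_2(-1)) = e^(-1t)·(I + t·N), where N is the 2×2 nilpotent shift.

After assembling e^{tJ} and conjugating by P, we get:

e^{tM} =
  [exp(-t), 0]
  [-t*exp(-t), exp(-t)]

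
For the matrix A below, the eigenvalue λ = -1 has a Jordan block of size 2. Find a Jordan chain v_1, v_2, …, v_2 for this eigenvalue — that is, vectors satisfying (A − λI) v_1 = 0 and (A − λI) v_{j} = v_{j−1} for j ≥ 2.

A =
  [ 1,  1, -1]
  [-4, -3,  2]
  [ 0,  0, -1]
A Jordan chain for λ = -1 of length 2:
v_1 = (2, -4, 0)ᵀ
v_2 = (1, 0, 0)ᵀ

Let N = A − (-1)·I. We want v_2 with N^2 v_2 = 0 but N^1 v_2 ≠ 0; then v_{j-1} := N · v_j for j = 2, …, 2.

Pick v_2 = (1, 0, 0)ᵀ.
Then v_1 = N · v_2 = (2, -4, 0)ᵀ.

Sanity check: (A − (-1)·I) v_1 = (0, 0, 0)ᵀ = 0. ✓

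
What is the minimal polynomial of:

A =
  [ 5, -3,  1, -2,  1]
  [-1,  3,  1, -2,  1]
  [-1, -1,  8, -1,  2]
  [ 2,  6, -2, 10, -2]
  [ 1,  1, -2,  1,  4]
x^2 - 12*x + 36

The characteristic polynomial is χ_A(x) = (x - 6)^5, so the eigenvalues are known. The minimal polynomial is
  m_A(x) = Π_λ (x − λ)^{k_λ}
where k_λ is the size of the *largest* Jordan block for λ (equivalently, the smallest k with (A − λI)^k v = 0 for every generalised eigenvector v of λ).

  λ = 6: largest Jordan block has size 2, contributing (x − 6)^2

So m_A(x) = (x - 6)^2 = x^2 - 12*x + 36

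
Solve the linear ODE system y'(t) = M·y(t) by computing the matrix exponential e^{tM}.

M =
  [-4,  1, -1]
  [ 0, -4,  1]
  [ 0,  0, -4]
e^{tM} =
  [exp(-4*t), t*exp(-4*t), t^2*exp(-4*t)/2 - t*exp(-4*t)]
  [0, exp(-4*t), t*exp(-4*t)]
  [0, 0, exp(-4*t)]

Strategy: write M = P · J · P⁻¹ where J is a Jordan canonical form, so e^{tM} = P · e^{tJ} · P⁻¹, and e^{tJ} can be computed block-by-block.

M has Jordan form
J =
  [-4,  1,  0]
  [ 0, -4,  1]
  [ 0,  0, -4]
(up to reordering of blocks).

Per-block formulas:
  For a 3×3 Jordan block J_3(-4): exp(t · J_3(-4)) = e^(-4t)·(I + t·N + (t^2/2)·N^2), where N is the 3×3 nilpotent shift.

After assembling e^{tJ} and conjugating by P, we get:

e^{tM} =
  [exp(-4*t), t*exp(-4*t), t^2*exp(-4*t)/2 - t*exp(-4*t)]
  [0, exp(-4*t), t*exp(-4*t)]
  [0, 0, exp(-4*t)]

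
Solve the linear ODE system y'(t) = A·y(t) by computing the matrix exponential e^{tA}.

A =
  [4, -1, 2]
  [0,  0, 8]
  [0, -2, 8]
e^{tA} =
  [exp(4*t), -t*exp(4*t), 2*t*exp(4*t)]
  [0, -4*t*exp(4*t) + exp(4*t), 8*t*exp(4*t)]
  [0, -2*t*exp(4*t), 4*t*exp(4*t) + exp(4*t)]

Strategy: write A = P · J · P⁻¹ where J is a Jordan canonical form, so e^{tA} = P · e^{tJ} · P⁻¹, and e^{tJ} can be computed block-by-block.

A has Jordan form
J =
  [4, 1, 0]
  [0, 4, 0]
  [0, 0, 4]
(up to reordering of blocks).

Per-block formulas:
  For a 2×2 Jordan block J_2(4): exp(t · J_2(4)) = e^(4t)·(I + t·N), where N is the 2×2 nilpotent shift.
  For a 1×1 block at λ = 4: exp(t · [4]) = [e^(4t)].

After assembling e^{tJ} and conjugating by P, we get:

e^{tA} =
  [exp(4*t), -t*exp(4*t), 2*t*exp(4*t)]
  [0, -4*t*exp(4*t) + exp(4*t), 8*t*exp(4*t)]
  [0, -2*t*exp(4*t), 4*t*exp(4*t) + exp(4*t)]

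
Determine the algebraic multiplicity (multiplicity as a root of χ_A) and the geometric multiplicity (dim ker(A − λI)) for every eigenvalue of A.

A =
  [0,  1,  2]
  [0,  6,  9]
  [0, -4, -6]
λ = 0: alg = 3, geom = 1

Step 1 — factor the characteristic polynomial to read off the algebraic multiplicities:
  χ_A(x) = x^3

Step 2 — compute geometric multiplicities via the rank-nullity identity g(λ) = n − rank(A − λI):
  rank(A − (0)·I) = 2, so dim ker(A − (0)·I) = n − 2 = 1

Summary:
  λ = 0: algebraic multiplicity = 3, geometric multiplicity = 1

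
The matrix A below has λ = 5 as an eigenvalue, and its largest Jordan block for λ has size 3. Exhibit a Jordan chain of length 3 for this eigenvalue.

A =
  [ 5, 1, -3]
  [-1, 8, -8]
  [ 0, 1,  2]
A Jordan chain for λ = 5 of length 3:
v_1 = (-1, -3, -1)ᵀ
v_2 = (0, -1, 0)ᵀ
v_3 = (1, 0, 0)ᵀ

Let N = A − (5)·I. We want v_3 with N^3 v_3 = 0 but N^2 v_3 ≠ 0; then v_{j-1} := N · v_j for j = 3, …, 2.

Pick v_3 = (1, 0, 0)ᵀ.
Then v_2 = N · v_3 = (0, -1, 0)ᵀ.
Then v_1 = N · v_2 = (-1, -3, -1)ᵀ.

Sanity check: (A − (5)·I) v_1 = (0, 0, 0)ᵀ = 0. ✓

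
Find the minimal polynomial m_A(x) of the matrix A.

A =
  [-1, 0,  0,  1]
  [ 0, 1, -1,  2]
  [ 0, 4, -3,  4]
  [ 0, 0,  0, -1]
x^2 + 2*x + 1

The characteristic polynomial is χ_A(x) = (x + 1)^4, so the eigenvalues are known. The minimal polynomial is
  m_A(x) = Π_λ (x − λ)^{k_λ}
where k_λ is the size of the *largest* Jordan block for λ (equivalently, the smallest k with (A − λI)^k v = 0 for every generalised eigenvector v of λ).

  λ = -1: largest Jordan block has size 2, contributing (x + 1)^2

So m_A(x) = (x + 1)^2 = x^2 + 2*x + 1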